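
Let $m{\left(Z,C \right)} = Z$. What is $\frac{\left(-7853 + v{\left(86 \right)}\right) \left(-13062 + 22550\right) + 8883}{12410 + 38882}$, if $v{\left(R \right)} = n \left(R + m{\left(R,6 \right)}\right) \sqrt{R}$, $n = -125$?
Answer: $- \frac{74500381}{51292} - \frac{50998000 \sqrt{86}}{12823} \approx -38334.0$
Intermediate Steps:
$v{\left(R \right)} = - 250 R^{\frac{3}{2}}$ ($v{\left(R \right)} = - 125 \left(R + R\right) \sqrt{R} = - 125 \cdot 2 R \sqrt{R} = - 250 R \sqrt{R} = - 250 R^{\frac{3}{2}}$)
$\frac{\left(-7853 + v{\left(86 \right)}\right) \left(-13062 + 22550\right) + 8883}{12410 + 38882} = \frac{\left(-7853 - 250 \cdot 86^{\frac{3}{2}}\right) \left(-13062 + 22550\right) + 8883}{12410 + 38882} = \frac{\left(-7853 - 250 \cdot 86 \sqrt{86}\right) 9488 + 8883}{51292} = \left(\left(-7853 - 21500 \sqrt{86}\right) 9488 + 8883\right) \frac{1}{51292} = \left(\left(-74509264 - 203992000 \sqrt{86}\right) + 8883\right) \frac{1}{51292} = \left(-74500381 - 203992000 \sqrt{86}\right) \frac{1}{51292} = - \frac{74500381}{51292} - \frac{50998000 \sqrt{86}}{12823}$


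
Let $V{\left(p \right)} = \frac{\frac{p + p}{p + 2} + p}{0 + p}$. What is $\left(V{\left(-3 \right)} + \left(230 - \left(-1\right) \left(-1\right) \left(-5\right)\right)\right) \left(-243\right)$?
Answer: $-56862$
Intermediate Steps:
$V{\left(p \right)} = \frac{p + \frac{2 p}{2 + p}}{p}$ ($V{\left(p \right)} = \frac{\frac{2 p}{2 + p} + p}{p} = \frac{p + \frac{2 p}{2 + p}}{p}$)
$\left(V{\left(-3 \right)} + \left(230 - \left(-1\right) \left(-1\right) \left(-5\right)\right)\right) \left(-243\right) = \left(\frac{4 - 3}{2 - 3} + \left(230 - \left(-1\right) \left(-1\right) \left(-5\right)\right)\right) \left(-243\right) = \left(\frac{1}{-1} \cdot 1 + \left(230 - 1 \left(-5\right)\right)\right) \left(-243\right) = \left(\left(-1\right) 1 + \left(230 - -5\right)\right) \left(-243\right) = \left(-1 + \left(230 + 5\right)\right) \left(-243\right) = \left(-1 + 235\right) \left(-243\right) = 234 \left(-243\right) = -56862$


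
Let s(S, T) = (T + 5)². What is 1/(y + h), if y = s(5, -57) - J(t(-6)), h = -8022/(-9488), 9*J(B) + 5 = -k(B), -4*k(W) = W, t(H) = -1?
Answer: 14232/38503663 ≈ 0.00036963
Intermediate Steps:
k(W) = -W/4
J(B) = -5/9 + B/36 (J(B) = -5/9 + (-(-1)*B/4)/9 = -5/9 + (B/4)/9 = -5/9 + B/36)
s(S, T) = (5 + T)²
h = 4011/4744 (h = -8022*(-1/9488) = 4011/4744 ≈ 0.84549)
y = 32455/12 (y = (5 - 57)² - (-5/9 + (1/36)*(-1)) = (-52)² - (-5/9 - 1/36) = 2704 - 1*(-7/12) = 2704 + 7/12 = 32455/12 ≈ 2704.6)
1/(y + h) = 1/(32455/12 + 4011/4744) = 1/(38503663/14232) = 14232/38503663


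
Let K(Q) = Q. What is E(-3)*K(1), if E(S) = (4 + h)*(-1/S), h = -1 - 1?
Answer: ⅔ ≈ 0.66667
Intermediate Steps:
h = -2
E(S) = -2/S (E(S) = (4 - 2)*(-1/S) = 2*(-1/S) = -2/S)
E(-3)*K(1) = -2/(-3)*1 = -2*(-⅓)*1 = (⅔)*1 = ⅔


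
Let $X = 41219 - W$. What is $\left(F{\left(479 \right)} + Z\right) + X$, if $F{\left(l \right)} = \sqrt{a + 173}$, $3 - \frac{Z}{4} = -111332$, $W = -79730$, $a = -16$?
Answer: $566289 + \sqrt{157} \approx 5.663 \cdot 10^{5}$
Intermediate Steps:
$Z = 445340$ ($Z = 12 - -445328 = 12 + 445328 = 445340$)
$F{\left(l \right)} = \sqrt{157}$ ($F{\left(l \right)} = \sqrt{-16 + 173} = \sqrt{157}$)
$X = 120949$ ($X = 41219 - -79730 = 41219 + 79730 = 120949$)
$\left(F{\left(479 \right)} + Z\right) + X = \left(\sqrt{157} + 445340\right) + 120949 = \left(445340 + \sqrt{157}\right) + 120949 = 566289 + \sqrt{157}$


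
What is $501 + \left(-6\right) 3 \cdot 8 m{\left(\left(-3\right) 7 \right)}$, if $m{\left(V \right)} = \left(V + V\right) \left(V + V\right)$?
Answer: $-253515$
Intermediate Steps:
$m{\left(V \right)} = 4 V^{2}$ ($m{\left(V \right)} = 2 V 2 V = 4 V^{2}$)
$501 + \left(-6\right) 3 \cdot 8 m{\left(\left(-3\right) 7 \right)} = 501 + \left(-6\right) 3 \cdot 8 \cdot 4 \left(\left(-3\right) 7\right)^{2} = 501 + \left(-18\right) 8 \cdot 4 \left(-21\right)^{2} = 501 - 144 \cdot 4 \cdot 441 = 501 - 254016 = -253515$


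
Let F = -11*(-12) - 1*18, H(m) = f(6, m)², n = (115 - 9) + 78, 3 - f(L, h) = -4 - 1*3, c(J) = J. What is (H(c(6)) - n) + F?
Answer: 30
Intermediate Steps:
f(L, h) = 10 (f(L, h) = 3 - (-4 - 1*3) = 3 - (-4 - 3) = 3 - 1*(-7) = 3 + 7 = 10)
n = 184 (n = 106 + 78 = 184)
H(m) = 100 (H(m) = 10² = 100)
F = 114 (F = 132 - 18 = 114)
(H(c(6)) - n) + F = (100 - 1*184) + 114 = (100 - 184) + 114 = -84 + 114 = 30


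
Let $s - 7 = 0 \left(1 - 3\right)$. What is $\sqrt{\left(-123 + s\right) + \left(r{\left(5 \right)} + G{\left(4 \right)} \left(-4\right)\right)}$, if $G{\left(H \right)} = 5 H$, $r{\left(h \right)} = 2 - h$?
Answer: $i \sqrt{199} \approx 14.107 i$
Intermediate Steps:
$s = 7$ ($s = 7 + 0 \left(1 - 3\right) = 7 + 0 \left(-2\right) = 7 + 0 = 7$)
$\sqrt{\left(-123 + s\right) + \left(r{\left(5 \right)} + G{\left(4 \right)} \left(-4\right)\right)} = \sqrt{\left(-123 + 7\right) + \left(\left(2 - 5\right) + 5 \cdot 4 \left(-4\right)\right)} = \sqrt{-116 + \left(\left(2 - 5\right) + 20 \left(-4\right)\right)} = \sqrt{-116 - 83} = \sqrt{-199} = i \sqrt{199}$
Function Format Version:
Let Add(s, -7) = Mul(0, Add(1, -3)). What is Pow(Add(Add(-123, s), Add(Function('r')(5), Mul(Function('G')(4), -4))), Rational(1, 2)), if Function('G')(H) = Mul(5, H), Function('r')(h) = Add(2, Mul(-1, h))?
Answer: Mul(I, Pow(199, Rational(1, 2))) ≈ Mul(14.107, I)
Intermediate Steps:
s = 7 (s = Add(7, Mul(0, Add(1, -3))) = Add(7, Mul(0, -2)) = Add(7, 0) = 7)
Pow(Add(Add(-123, s), Add(Function('r')(5), Mul(Function('G')(4), -4))), Rational(1, 2)) = Pow(Add(Add(-123, 7), Add(Add(2, Mul(-1, 5)), Mul(Mul(5, 4), -4))), Rational(1, 2)) = Pow(Add(-116, Add(Add(2, -5), Mul(20, -4))), Rational(1, 2)) = Pow(Add(-116, Add(-3, -80)), Rational(1, 2)) = Pow(Add(-116, -83), Rational(1, 2)) = Pow(-199, Rational(1, 2)) = Mul(I, Pow(199, Rational(1, 2)))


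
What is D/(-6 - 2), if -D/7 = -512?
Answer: -448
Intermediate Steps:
D = 3584 (D = -7*(-512) = 3584)
D/(-6 - 2) = 3584/(-6 - 2) = 3584/(-8) = -1/8*3584 = -448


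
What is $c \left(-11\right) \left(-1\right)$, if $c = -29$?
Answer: $-319$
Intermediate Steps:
$c \left(-11\right) \left(-1\right) = \left(-29\right) \left(-11\right) \left(-1\right) = 319 \left(-1\right) = -319$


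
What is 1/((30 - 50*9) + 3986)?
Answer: 1/3566 ≈ 0.00028043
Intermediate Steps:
1/((30 - 50*9) + 3986) = 1/((30 - 450) + 3986) = 1/(-420 + 3986) = 1/3566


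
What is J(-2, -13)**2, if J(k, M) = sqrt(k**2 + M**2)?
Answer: 173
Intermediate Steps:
J(k, M) = sqrt(M**2 + k**2)
J(-2, -13)**2 = (sqrt((-13)**2 + (-2)**2))**2 = (sqrt(169 + 4))**2 = (sqrt(173))**2 = 173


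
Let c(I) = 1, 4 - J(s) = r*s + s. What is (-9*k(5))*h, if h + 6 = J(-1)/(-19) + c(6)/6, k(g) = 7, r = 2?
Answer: 14847/38 ≈ 390.71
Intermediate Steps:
J(s) = 4 - 3*s (J(s) = 4 - (2*s + s) = 4 - 3*s)
h = -707/114 (h = -6 + ((4 - 3*(-1))/(-19) + 1/6) = -6 + ((4 + 3)*(-1/19) + 1*(⅙)) = -6 + (7*(-1/19) + ⅙) = -6 + (-7/19 + ⅙) = -6 - 23/114 = -707/114 ≈ -6.2018)
(-9*k(5))*h = -9*7*(-707/114) = -63*(-707/114) = 14847/38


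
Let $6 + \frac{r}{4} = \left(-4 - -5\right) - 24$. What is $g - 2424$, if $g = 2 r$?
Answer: $-2656$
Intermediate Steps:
$r = -116$ ($r = -24 + 4 \left(\left(-4 - -5\right) - 24\right) = -24 + 4 \left(\left(-4 + 5\right) - 24\right) = -24 + 4 \left(1 - 24\right) = -24 + 4 \left(-23\right) = -24 - 92 = -116$)
$g = -232$ ($g = 2 \left(-116\right) = -232$)
$g - 2424 = -232 - 2424 = -2656$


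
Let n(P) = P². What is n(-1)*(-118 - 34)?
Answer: -152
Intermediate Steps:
n(-1)*(-118 - 34) = (-1)²*(-118 - 34) = 1*(-152) = -152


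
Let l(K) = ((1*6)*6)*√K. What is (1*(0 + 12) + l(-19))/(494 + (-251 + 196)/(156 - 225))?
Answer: 828/34141 + 2484*I*√19/34141 ≈ 0.024252 + 0.31714*I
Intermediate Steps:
l(K) = 36*√K (l(K) = (6*6)*√K = 36*√K)
(1*(0 + 12) + l(-19))/(494 + (-251 + 196)/(156 - 225)) = (1*(0 + 12) + 36*√(-19))/(494 + (-251 + 196)/(156 - 225)) = (1*12 + 36*(I*√19))/(494 - 55/(-69)) = (12 + 36*I*√19)/(494 - 55*(-1/69)) = (12 + 36*I*√19)/(494 + 55/69) = (12 + 36*I*√19)/(34141/69) = (12 + 36*I*√19)*(69/34141) = 828/34141 + 2484*I*√19/34141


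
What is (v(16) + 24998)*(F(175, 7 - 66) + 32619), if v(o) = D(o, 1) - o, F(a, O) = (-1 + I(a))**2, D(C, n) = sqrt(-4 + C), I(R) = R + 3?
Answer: 1597548936 + 127896*sqrt(3) ≈ 1.5978e+9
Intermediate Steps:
I(R) = 3 + R
F(a, O) = (2 + a)**2 (F(a, O) = (-1 + (3 + a))**2 = (2 + a)**2)
v(o) = sqrt(-4 + o) - o
(v(16) + 24998)*(F(175, 7 - 66) + 32619) = ((sqrt(-4 + 16) - 1*16) + 24998)*((2 + 175)**2 + 32619) = ((sqrt(12) - 16) + 24998)*(177**2 + 32619) = ((2*sqrt(3) - 16) + 24998)*(31329 + 32619) = ((-16 + 2*sqrt(3)) + 24998)*63948 = (24982 + 2*sqrt(3))*63948 = 1597548936 + 127896*sqrt(3)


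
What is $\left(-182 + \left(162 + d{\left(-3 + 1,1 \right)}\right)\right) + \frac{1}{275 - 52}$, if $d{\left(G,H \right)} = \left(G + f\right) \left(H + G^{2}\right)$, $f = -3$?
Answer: $- \frac{10034}{223} \approx -44.995$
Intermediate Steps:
$d{\left(G,H \right)} = \left(-3 + G\right) \left(H + G^{2}\right)$ ($d{\left(G,H \right)} = \left(G - 3\right) \left(H + G^{2}\right) = \left(-3 + G\right) \left(H + G^{2}\right)$)
$\left(-182 + \left(162 + d{\left(-3 + 1,1 \right)}\right)\right) + \frac{1}{275 - 52} = \left(-182 + \left(162 + \left(\left(-3 + 1\right)^{3} - 3 - 3 \left(-3 + 1\right)^{2} + \left(-3 + 1\right) 1\right)\right)\right) + \frac{1}{275 - 52} = \left(-182 + \left(162 - \left(5 + 8 + 12\right)\right)\right) + \frac{1}{223} = \left(-182 + \left(162 - 25\right)\right) + \frac{1}{223} = \left(-182 + 137\right) + \frac{1}{223} = -45 + \frac{1}{223} = - \frac{10034}{223}$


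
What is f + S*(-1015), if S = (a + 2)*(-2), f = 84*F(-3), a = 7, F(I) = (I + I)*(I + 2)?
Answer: 18774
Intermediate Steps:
F(I) = 2*I*(2 + I) (F(I) = (2*I)*(2 + I) = 2*I*(2 + I))
f = 504 (f = 84*(2*(-3)*(2 - 3)) = 84*(2*(-3)*(-1)) = 84*6 = 504)
S = -18 (S = (7 + 2)*(-2) = 9*(-2) = -18)
f + S*(-1015) = 504 - 18*(-1015) = 504 + 18270 = 18774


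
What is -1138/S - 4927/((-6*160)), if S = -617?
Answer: 4132439/592320 ≈ 6.9767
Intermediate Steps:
-1138/S - 4927/((-6*160)) = -1138/(-617) - 4927/((-6*160)) = -1138*(-1/617) - 4927/(-960) = 1138/617 - 4927*(-1/960) = 1138/617 + 4927/960 = 4132439/592320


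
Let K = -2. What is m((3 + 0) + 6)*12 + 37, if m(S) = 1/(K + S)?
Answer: 271/7 ≈ 38.714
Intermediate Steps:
m(S) = 1/(-2 + S)
m((3 + 0) + 6)*12 + 37 = 12/(-2 + ((3 + 0) + 6)) + 37 = 12/(-2 + (3 + 6)) + 37 = 12/(-2 + 9) + 37 = 12/7 + 37 = 271/7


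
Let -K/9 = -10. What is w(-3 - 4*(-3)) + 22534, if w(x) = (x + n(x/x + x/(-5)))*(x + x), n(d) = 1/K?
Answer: 113481/5 ≈ 22696.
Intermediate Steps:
K = 90 (K = -9*(-10) = 90)
n(d) = 1/90
w(x) = 2*x*(1/90 + x) (w(x) = (x + 1/90)*(x + x) = (1/90 + x)*(2*x) = 2*x*(1/90 + x))
w(-3 - 4*(-3)) + 22534 = (-3 - 4*(-3))*(1 + 90*(-3 - 4*(-3)))/45 + 22534 = (-3 + 12)*(1 + 90*(-3 + 12))/45 + 22534 = (1/45)*9*(1 + 90*9) + 22534 = (1/45)*9*(1 + 810) + 22534 = (1/45)*9*811 + 22534 = 811/5 + 22534 = 113481/5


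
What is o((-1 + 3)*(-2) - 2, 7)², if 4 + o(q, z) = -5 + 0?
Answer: 81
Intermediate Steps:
o(q, z) = -9 (o(q, z) = -4 + (-5 + 0) = -4 - 5 = -9)
o((-1 + 3)*(-2) - 2, 7)² = (-9)² = 81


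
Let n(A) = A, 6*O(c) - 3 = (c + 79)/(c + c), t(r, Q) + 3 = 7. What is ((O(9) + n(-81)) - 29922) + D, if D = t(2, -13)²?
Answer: -1619227/54 ≈ -29986.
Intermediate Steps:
t(r, Q) = 4 (t(r, Q) = -3 + 7 = 4)
O(c) = ½ + (79 + c)/(12*c) (O(c) = ½ + ((c + 79)/(c + c))/6 = ½ + ((79 + c)/((2*c)))/6 = ½ + ((79 + c)*(1/(2*c)))/6 = ½ + ((79 + c)/(2*c))/6 = ½ + (79 + c)/(12*c))
D = 16 (D = 4² = 16)
((O(9) + n(-81)) - 29922) + D = (((1/12)*(79 + 7*9)/9 - 81) - 29922) + 16 = (((1/12)*(⅑)*(79 + 63) - 81) - 29922) + 16 = (((1/12)*(⅑)*142 - 81) - 29922) + 16 = ((71/54 - 81) - 29922) + 16 = (-4303/54 - 29922) + 16 = -1620091/54 + 16 = -1619227/54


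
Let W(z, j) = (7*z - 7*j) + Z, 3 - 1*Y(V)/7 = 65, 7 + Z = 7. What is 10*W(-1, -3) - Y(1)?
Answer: 574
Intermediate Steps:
Z = 0 (Z = -7 + 7 = 0)
Y(V) = -434 (Y(V) = 21 - 7*65 = 21 - 455 = -434)
W(z, j) = -7*j + 7*z (W(z, j) = (7*z - 7*j) + 0 = (-7*j + 7*z) + 0 = -7*j + 7*z)
10*W(-1, -3) - Y(1) = 10*(-7*(-3) + 7*(-1)) - 1*(-434) = 10*(21 - 7) + 434 = 10*14 + 434 = 140 + 434 = 574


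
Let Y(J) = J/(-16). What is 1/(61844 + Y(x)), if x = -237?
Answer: 16/989741 ≈ 1.6166e-5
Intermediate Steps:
Y(J) = -J/16 (Y(J) = J*(-1/16) = -J/16)
1/(61844 + Y(x)) = 1/(61844 - 1/16*(-237)) = 1/(61844 + 237/16) = 1/(989741/16) = 16/989741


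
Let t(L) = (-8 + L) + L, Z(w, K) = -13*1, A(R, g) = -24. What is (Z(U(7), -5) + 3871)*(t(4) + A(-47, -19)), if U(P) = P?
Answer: -92592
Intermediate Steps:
Z(w, K) = -13
t(L) = -8 + 2*L
(Z(U(7), -5) + 3871)*(t(4) + A(-47, -19)) = (-13 + 3871)*((-8 + 2*4) - 24) = 3858*((-8 + 8) - 24) = 3858*(0 - 24) = 3858*(-24) = -92592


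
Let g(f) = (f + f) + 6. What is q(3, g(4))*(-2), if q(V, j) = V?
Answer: -6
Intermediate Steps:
g(f) = 6 + 2*f (g(f) = 2*f + 6 = 6 + 2*f)
q(3, g(4))*(-2) = 3*(-2) = -6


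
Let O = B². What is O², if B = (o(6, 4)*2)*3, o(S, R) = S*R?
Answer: 429981696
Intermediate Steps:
o(S, R) = R*S
B = 144 (B = ((4*6)*2)*3 = (24*2)*3 = 48*3 = 144)
O = 20736 (O = 144² = 20736)
O² = 20736² = 429981696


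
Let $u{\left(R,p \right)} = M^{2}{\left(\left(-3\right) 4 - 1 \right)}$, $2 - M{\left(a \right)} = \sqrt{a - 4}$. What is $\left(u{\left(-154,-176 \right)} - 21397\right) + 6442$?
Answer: $-14955 + \left(2 - i \sqrt{17}\right)^{2} \approx -14968.0 - 16.492 i$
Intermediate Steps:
$M{\left(a \right)} = 2 - \sqrt{-4 + a}$ ($M{\left(a \right)} = 2 - \sqrt{a - 4} = 2 - \sqrt{-4 + a}$)
$u{\left(R,p \right)} = \left(2 - i \sqrt{17}\right)^{2}$ ($u{\left(R,p \right)} = \left(2 - \sqrt{-4 - 13}\right)^{2} = \left(2 - \sqrt{-17}\right)^{2} = \left(2 - i \sqrt{17}\right)^{2}$)
$\left(u{\left(-154,-176 \right)} - 21397\right) + 6442 = \left(\left(2 - i \sqrt{17}\right)^{2} - 21397\right) + 6442 = \left(-21397 + \left(2 - i \sqrt{17}\right)^{2}\right) + 6442 = -14955 + \left(2 - i \sqrt{17}\right)^{2}$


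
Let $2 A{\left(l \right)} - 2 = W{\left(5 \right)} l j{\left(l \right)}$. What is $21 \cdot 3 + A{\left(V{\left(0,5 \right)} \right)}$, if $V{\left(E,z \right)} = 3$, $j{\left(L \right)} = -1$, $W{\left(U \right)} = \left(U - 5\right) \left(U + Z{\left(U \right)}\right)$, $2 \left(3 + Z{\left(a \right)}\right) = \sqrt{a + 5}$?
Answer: $64$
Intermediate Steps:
$Z{\left(a \right)} = -3 + \frac{\sqrt{5 + a}}{2}$ ($Z{\left(a \right)} = -3 + \frac{\sqrt{a + 5}}{2} = -3 + \frac{\sqrt{5 + a}}{2}$)
$W{\left(U \right)} = \left(-5 + U\right) \left(-3 + U + \frac{\sqrt{5 + U}}{2}\right)$ ($W{\left(U \right)} = \left(U - 5\right) \left(U + \left(-3 + \frac{\sqrt{5 + U}}{2}\right)\right) = \left(-5 + U\right) \left(-3 + U + \frac{\sqrt{5 + U}}{2}\right)$)
$A{\left(l \right)} = 1$ ($A{\left(l \right)} = 1 + \frac{\left(15 + 5^{2} - 40 - \frac{5 \sqrt{5 + 5}}{2} + \frac{1}{2} \cdot 5 \sqrt{5 + 5}\right) l \left(-1\right)}{2} = 1 + \frac{\left(15 + 25 - 40 - \frac{5 \sqrt{10}}{2} + \frac{1}{2} \cdot 5 \sqrt{10}\right) l \left(-1\right)}{2} = 1 + \frac{\left(15 + 25 - 40 - \frac{5 \sqrt{10}}{2} + \frac{5 \sqrt{10}}{2}\right) l \left(-1\right)}{2} = 1 + \frac{0 l \left(-1\right)}{2} = 1 + \frac{0 \left(-1\right)}{2} = 1 + \frac{1}{2} \cdot 0 = 1 + 0 = 1$)
$21 \cdot 3 + A{\left(V{\left(0,5 \right)} \right)} = 21 \cdot 3 + 1 = 63 + 1 = 64$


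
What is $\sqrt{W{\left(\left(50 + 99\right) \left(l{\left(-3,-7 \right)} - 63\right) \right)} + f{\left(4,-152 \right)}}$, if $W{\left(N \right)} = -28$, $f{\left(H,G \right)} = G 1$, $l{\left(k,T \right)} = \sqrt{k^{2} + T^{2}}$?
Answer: $6 i \sqrt{5} \approx 13.416 i$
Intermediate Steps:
$l{\left(k,T \right)} = \sqrt{T^{2} + k^{2}}$
$f{\left(H,G \right)} = G$
$\sqrt{W{\left(\left(50 + 99\right) \left(l{\left(-3,-7 \right)} - 63\right) \right)} + f{\left(4,-152 \right)}} = \sqrt{-28 - 152} = \sqrt{-180} = 6 i \sqrt{5}$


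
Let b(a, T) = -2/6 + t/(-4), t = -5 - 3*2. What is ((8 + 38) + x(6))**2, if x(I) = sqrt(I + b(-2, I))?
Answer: (276 + sqrt(303))**2/36 ≈ 2391.3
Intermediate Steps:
t = -11 (t = -5 - 6 = -11)
b(a, T) = 29/12 (b(a, T) = -2/6 - 11/(-4) = -2*1/6 - 11*(-1/4) = -1/3 + 11/4 = 29/12)
x(I) = sqrt(29/12 + I) (x(I) = sqrt(I + 29/12) = sqrt(29/12 + I))
((8 + 38) + x(6))**2 = ((8 + 38) + sqrt(87 + 36*6)/6)**2 = (46 + sqrt(87 + 216)/6)**2 = (46 + sqrt(303)/6)**2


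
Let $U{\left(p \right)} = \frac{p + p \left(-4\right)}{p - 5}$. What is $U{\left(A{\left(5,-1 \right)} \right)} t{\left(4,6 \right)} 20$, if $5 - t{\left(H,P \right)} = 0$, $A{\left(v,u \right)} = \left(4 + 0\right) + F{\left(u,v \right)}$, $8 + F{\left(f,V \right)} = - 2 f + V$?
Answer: $450$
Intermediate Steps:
$F{\left(f,V \right)} = -8 + V - 2 f$ ($F{\left(f,V \right)} = -8 + \left(- 2 f + V\right) = -8 + \left(V - 2 f\right) = -8 + V - 2 f$)
$A{\left(v,u \right)} = -4 + v - 2 u$ ($A{\left(v,u \right)} = \left(4 + 0\right) - \left(8 - v + 2 u\right) = 4 - \left(8 - v + 2 u\right) = -4 + v - 2 u$)
$t{\left(H,P \right)} = 5$ ($t{\left(H,P \right)} = 5 - 0 = 5 + 0 = 5$)
$U{\left(p \right)} = - \frac{3 p}{-5 + p}$ ($U{\left(p \right)} = \frac{p - 4 p}{-5 + p} = \frac{\left(-3\right) p}{-5 + p} = - \frac{3 p}{-5 + p}$)
$U{\left(A{\left(5,-1 \right)} \right)} t{\left(4,6 \right)} 20 = - \frac{3 \left(-4 + 5 - -2\right)}{-5 - -3} \cdot 5 \cdot 20 = - \frac{3 \left(-4 + 5 + 2\right)}{-5 + \left(-4 + 5 + 2\right)} 5 \cdot 20 = \left(-3\right) 3 \frac{1}{-5 + 3} \cdot 5 \cdot 20 = \left(-3\right) 3 \frac{1}{-2} \cdot 5 \cdot 20 = \left(-3\right) 3 \left(- \frac{1}{2}\right) 5 \cdot 20 = \frac{9}{2} \cdot 5 \cdot 20 = \frac{45}{2} \cdot 20 = 450$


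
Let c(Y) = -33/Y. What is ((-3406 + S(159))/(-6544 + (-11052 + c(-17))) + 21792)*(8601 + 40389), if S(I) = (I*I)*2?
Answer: 319275852406440/299099 ≈ 1.0675e+9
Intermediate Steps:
S(I) = 2*I**2 (S(I) = I**2*2 = 2*I**2)
((-3406 + S(159))/(-6544 + (-11052 + c(-17))) + 21792)*(8601 + 40389) = ((-3406 + 2*159**2)/(-6544 + (-11052 - 33/(-17))) + 21792)*(8601 + 40389) = ((-3406 + 2*25281)/(-6544 + (-11052 - 33*(-1/17))) + 21792)*48990 = ((-3406 + 50562)/(-6544 + (-11052 + 33/17)) + 21792)*48990 = (47156/(-6544 - 187851/17) + 21792)*48990 = (47156/(-299099/17) + 21792)*48990 = (47156*(-17/299099) + 21792)*48990 = (-801652/299099 + 21792)*48990 = (6517163756/299099)*48990 = 319275852406440/299099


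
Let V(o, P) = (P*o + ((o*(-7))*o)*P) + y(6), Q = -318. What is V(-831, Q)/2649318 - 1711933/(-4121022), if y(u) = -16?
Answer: 1056735534544385/1819649627166 ≈ 580.74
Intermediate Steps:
V(o, P) = -16 + P*o - 7*P*o² (V(o, P) = (P*o + ((o*(-7))*o)*P) - 16 = (P*o + ((-7*o)*o)*P) - 16 = (P*o + (-7*o²)*P) - 16 = (P*o - 7*P*o²) - 16 = -16 + P*o - 7*P*o²)
V(-831, Q)/2649318 - 1711933/(-4121022) = (-16 - 318*(-831) - 7*(-318)*(-831)²)/2649318 - 1711933/(-4121022) = (-16 + 264258 - 7*(-318)*690561)*(1/2649318) - 1711933*(-1/4121022) = (-16 + 264258 + 1537188786)*(1/2649318) + 1711933/4121022 = 1537453028*(1/2649318) + 1711933/4121022 = 768726514/1324659 + 1711933/4121022 = 1056735534544385/1819649627166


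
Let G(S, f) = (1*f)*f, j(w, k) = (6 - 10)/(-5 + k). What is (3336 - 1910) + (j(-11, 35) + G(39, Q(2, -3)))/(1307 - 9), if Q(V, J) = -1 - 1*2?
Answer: 27764353/19470 ≈ 1426.0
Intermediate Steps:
j(w, k) = -4/(-5 + k)
Q(V, J) = -3 (Q(V, J) = -1 - 2 = -3)
G(S, f) = f² (G(S, f) = f*f = f²)
(3336 - 1910) + (j(-11, 35) + G(39, Q(2, -3)))/(1307 - 9) = (3336 - 1910) + (-4/(-5 + 35) + (-3)²)/(1307 - 9) = 1426 + (-4/30 + 9)/1298 = 1426 + (-4*1/30 + 9)*(1/1298) = 1426 + (-2/15 + 9)*(1/1298) = 1426 + (133/15)*(1/1298) = 1426 + 133/19470 = 27764353/19470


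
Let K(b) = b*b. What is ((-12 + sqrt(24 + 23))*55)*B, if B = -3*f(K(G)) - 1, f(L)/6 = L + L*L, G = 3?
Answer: 1069860 - 89155*sqrt(47) ≈ 4.5864e+5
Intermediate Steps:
K(b) = b**2
f(L) = 6*L + 6*L**2 (f(L) = 6*(L + L*L) = 6*(L + L**2) = 6*L + 6*L**2)
B = -1621 (B = -18*3**2*(1 + 3**2) - 1 = -18*9*(1 + 9) - 1 = -18*9*10 - 1 = -3*540 - 1 = -1620 - 1 = -1621)
((-12 + sqrt(24 + 23))*55)*B = ((-12 + sqrt(24 + 23))*55)*(-1621) = ((-12 + sqrt(47))*55)*(-1621) = (-660 + 55*sqrt(47))*(-1621) = 1069860 - 89155*sqrt(47)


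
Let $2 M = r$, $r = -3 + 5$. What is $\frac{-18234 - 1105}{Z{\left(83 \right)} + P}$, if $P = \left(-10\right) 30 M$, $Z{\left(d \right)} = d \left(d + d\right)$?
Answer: $- \frac{19339}{13478} \approx -1.4349$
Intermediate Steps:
$r = 2$
$M = 1$ ($M = \frac{1}{2} \cdot 2 = 1$)
$Z{\left(d \right)} = 2 d^{2}$ ($Z{\left(d \right)} = d 2 d = 2 d^{2}$)
$P = -300$ ($P = \left(-10\right) 30 \cdot 1 = \left(-300\right) 1 = -300$)
$\frac{-18234 - 1105}{Z{\left(83 \right)} + P} = \frac{-18234 - 1105}{2 \cdot 83^{2} - 300} = \frac{-18234 - 1105}{2 \cdot 6889 - 300} = \frac{-18234 - 1105}{13778 - 300} = - \frac{19339}{13478}$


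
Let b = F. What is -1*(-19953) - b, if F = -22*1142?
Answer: 45077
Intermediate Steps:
F = -25124
b = -25124
-1*(-19953) - b = -1*(-19953) - 1*(-25124) = 19953 + 25124 = 45077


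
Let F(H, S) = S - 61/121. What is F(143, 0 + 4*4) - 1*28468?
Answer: -3442753/121 ≈ -28453.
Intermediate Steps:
F(H, S) = -61/121 + S (F(H, S) = S - 61*1/121 = S - 61/121 = -61/121 + S)
F(143, 0 + 4*4) - 1*28468 = (-61/121 + (0 + 4*4)) - 1*28468 = (-61/121 + (0 + 16)) - 28468 = (-61/121 + 16) - 28468 = 1875/121 - 28468 = -3442753/121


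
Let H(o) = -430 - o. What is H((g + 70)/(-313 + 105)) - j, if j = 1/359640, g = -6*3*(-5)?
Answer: -2006791213/4675320 ≈ -429.23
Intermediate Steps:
g = 90 (g = -18*(-5) = 90)
j = 1/359640 ≈ 2.7806e-6
H((g + 70)/(-313 + 105)) - j = (-430 - (90 + 70)/(-313 + 105)) - 1*1/359640 = (-430 - 160/(-208)) - 1/359640 = (-430 - 160*(-1)/208) - 1/359640 = (-430 - 1*(-10/13)) - 1/359640 = (-430 + 10/13) - 1/359640 = -5580/13 - 1/359640 = -2006791213/4675320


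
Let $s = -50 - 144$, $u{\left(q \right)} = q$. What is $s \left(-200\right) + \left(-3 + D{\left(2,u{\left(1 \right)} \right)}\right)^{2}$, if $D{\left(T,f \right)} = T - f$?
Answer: $38804$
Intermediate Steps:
$s = -194$ ($s = -50 - 144 = -194$)
$s \left(-200\right) + \left(-3 + D{\left(2,u{\left(1 \right)} \right)}\right)^{2} = \left(-194\right) \left(-200\right) + \left(-3 + \left(2 - 1\right)\right)^{2} = 38800 + \left(-3 + \left(2 - 1\right)\right)^{2} = 38800 + \left(-3 + 1\right)^{2} = 38800 + \left(-2\right)^{2} = 38800 + 4 = 38804$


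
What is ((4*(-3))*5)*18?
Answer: -1080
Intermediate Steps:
((4*(-3))*5)*18 = -12*5*18 = -60*18 = -1080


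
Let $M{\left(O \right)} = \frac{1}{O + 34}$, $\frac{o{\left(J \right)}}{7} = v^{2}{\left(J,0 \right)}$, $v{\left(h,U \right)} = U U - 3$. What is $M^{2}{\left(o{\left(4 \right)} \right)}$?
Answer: $\frac{1}{9409} \approx 0.00010628$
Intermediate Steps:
$v{\left(h,U \right)} = -3 + U^{2}$ ($v{\left(h,U \right)} = U^{2} - 3 = -3 + U^{2}$)
$o{\left(J \right)} = 63$ ($o{\left(J \right)} = 7 \left(-3 + 0^{2}\right)^{2} = 7 \left(-3 + 0\right)^{2} = 7 \left(-3\right)^{2} = 7 \cdot 9 = 63$)
$M{\left(O \right)} = \frac{1}{34 + O}$
$M^{2}{\left(o{\left(4 \right)} \right)} = \left(\frac{1}{34 + 63}\right)^{2} = \left(\frac{1}{97}\right)^{2} = \frac{1}{9409}$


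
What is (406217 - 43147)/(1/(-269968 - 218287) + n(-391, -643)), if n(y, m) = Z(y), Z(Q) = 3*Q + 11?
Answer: -177270742850/567352311 ≈ -312.45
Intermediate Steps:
Z(Q) = 11 + 3*Q
n(y, m) = 11 + 3*y
(406217 - 43147)/(1/(-269968 - 218287) + n(-391, -643)) = (406217 - 43147)/(1/(-269968 - 218287) + (11 + 3*(-391))) = 363070/(1/(-488255) + (11 - 1173)) = 363070/(-1/488255 - 1162) = 363070/(-567352311/488255) = 363070*(-488255/567352311) = -177270742850/567352311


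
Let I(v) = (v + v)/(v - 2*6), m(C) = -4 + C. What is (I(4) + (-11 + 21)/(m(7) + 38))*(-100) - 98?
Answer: -918/41 ≈ -22.390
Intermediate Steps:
I(v) = 2*v/(-12 + v) (I(v) = (2*v)/(v - 12) = (2*v)/(-12 + v) = 2*v/(-12 + v))
(I(4) + (-11 + 21)/(m(7) + 38))*(-100) - 98 = (2*4/(-12 + 4) + (-11 + 21)/((-4 + 7) + 38))*(-100) - 98 = (2*4/(-8) + 10/(3 + 38))*(-100) - 98 = (2*4*(-⅛) + 10/41)*(-100) - 98 = (-1 + 10*(1/41))*(-100) - 98 = (-1 + 10/41)*(-100) - 98 = -31/41*(-100) - 98 = 3100/41 - 98 = -918/41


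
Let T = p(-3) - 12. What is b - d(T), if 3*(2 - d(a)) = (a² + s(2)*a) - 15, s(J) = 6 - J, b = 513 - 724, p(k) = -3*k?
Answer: -219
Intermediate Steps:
b = -211
T = -3 (T = -3*(-3) - 12 = 9 - 12 = -3)
d(a) = 7 - 4*a/3 - a²/3 (d(a) = 2 - ((a² + (6 - 1*2)*a) - 15)/3 = 2 - ((a² + (6 - 2)*a) - 15)/3 = 2 - ((a² + 4*a) - 15)/3 = 2 - (-15 + a² + 4*a)/3 = 2 + (5 - 4*a/3 - a²/3) = 7 - 4*a/3 - a²/3)
b - d(T) = -211 - (7 - 4/3*(-3) - ⅓*(-3)²) = -211 - (7 + 4 - ⅓*9) = -211 - (7 + 4 - 3) = -211 - 1*8 = -211 - 8 = -219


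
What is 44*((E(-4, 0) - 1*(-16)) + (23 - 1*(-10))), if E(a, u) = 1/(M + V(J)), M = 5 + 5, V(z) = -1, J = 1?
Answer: 19448/9 ≈ 2160.9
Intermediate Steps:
M = 10
E(a, u) = ⅑ (E(a, u) = 1/(10 - 1) = 1/9 = ⅑)
44*((E(-4, 0) - 1*(-16)) + (23 - 1*(-10))) = 44*((⅑ - 1*(-16)) + (23 - 1*(-10))) = 44*((⅑ + 16) + (23 + 10)) = 44*(145/9 + 33) = 44*(442/9) = 19448/9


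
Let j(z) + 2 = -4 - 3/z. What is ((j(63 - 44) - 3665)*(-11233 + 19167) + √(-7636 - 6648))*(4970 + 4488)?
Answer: -5234174176544/19 + 18916*I*√3571 ≈ -2.7548e+11 + 1.1304e+6*I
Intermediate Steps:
j(z) = -6 - 3/z (j(z) = -2 + (-4 - 3/z) = -6 - 3/z)
((j(63 - 44) - 3665)*(-11233 + 19167) + √(-7636 - 6648))*(4970 + 4488) = (((-6 - 3/(63 - 44)) - 3665)*(-11233 + 19167) + √(-7636 - 6648))*(4970 + 4488) = (((-6 - 3/19) - 3665)*7934 + √(-14284))*9458 = (((-6 - 3*1/19) - 3665)*7934 + 2*I*√3571)*9458 = (((-6 - 3/19) - 3665)*7934 + 2*I*√3571)*9458 = ((-117/19 - 3665)*7934 + 2*I*√3571)*9458 = (-69752/19*7934 + 2*I*√3571)*9458 = (-553412368/19 + 2*I*√3571)*9458 = -5234174176544/19 + 18916*I*√3571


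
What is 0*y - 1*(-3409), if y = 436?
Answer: 3409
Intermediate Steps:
0*y - 1*(-3409) = 0*436 - 1*(-3409) = 0 + 3409 = 3409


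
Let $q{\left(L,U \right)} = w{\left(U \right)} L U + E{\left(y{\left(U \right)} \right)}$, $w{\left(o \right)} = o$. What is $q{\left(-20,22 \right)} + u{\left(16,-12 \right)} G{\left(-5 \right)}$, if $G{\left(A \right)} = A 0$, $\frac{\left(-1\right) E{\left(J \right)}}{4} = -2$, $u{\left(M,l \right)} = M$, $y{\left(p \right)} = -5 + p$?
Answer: $-9672$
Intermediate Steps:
$E{\left(J \right)} = 8$ ($E{\left(J \right)} = \left(-4\right) \left(-2\right) = 8$)
$G{\left(A \right)} = 0$
$q{\left(L,U \right)} = 8 + L U^{2}$ ($q{\left(L,U \right)} = U L U + 8 = L U U + 8 = L U^{2} + 8 = 8 + L U^{2}$)
$q{\left(-20,22 \right)} + u{\left(16,-12 \right)} G{\left(-5 \right)} = \left(8 - 20 \cdot 22^{2}\right) + 16 \cdot 0 = \left(8 - 9680\right) + 0 = -9672 + 0 = -9672$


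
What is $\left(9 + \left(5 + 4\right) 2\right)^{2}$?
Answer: $729$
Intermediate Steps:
$\left(9 + \left(5 + 4\right) 2\right)^{2} = \left(9 + 9 \cdot 2\right)^{2} = \left(9 + 18\right)^{2} = 27^{2} = 729$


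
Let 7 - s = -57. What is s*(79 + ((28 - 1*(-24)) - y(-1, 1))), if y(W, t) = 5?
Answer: 8064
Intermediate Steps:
s = 64 (s = 7 - 1*(-57) = 7 + 57 = 64)
s*(79 + ((28 - 1*(-24)) - y(-1, 1))) = 64*(79 + ((28 - 1*(-24)) - 1*5)) = 64*(79 + ((28 + 24) - 5)) = 64*(79 + (52 - 5)) = 64*(79 + 47) = 64*126 = 8064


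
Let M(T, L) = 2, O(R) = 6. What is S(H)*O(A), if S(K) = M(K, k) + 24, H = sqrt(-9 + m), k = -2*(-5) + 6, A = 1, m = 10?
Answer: 156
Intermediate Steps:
k = 16 (k = 10 + 6 = 16)
H = 1 (H = sqrt(-9 + 10) = sqrt(1) = 1)
S(K) = 26 (S(K) = 2 + 24 = 26)
S(H)*O(A) = 26*6 = 156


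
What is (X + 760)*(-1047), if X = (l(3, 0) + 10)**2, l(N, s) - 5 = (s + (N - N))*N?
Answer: -1031295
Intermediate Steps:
l(N, s) = 5 + N*s (l(N, s) = 5 + (s + (N - N))*N = 5 + (s + 0)*N = 5 + s*N = 5 + N*s)
X = 225 (X = ((5 + 3*0) + 10)**2 = ((5 + 0) + 10)**2 = (5 + 10)**2 = 15**2 = 225)
(X + 760)*(-1047) = (225 + 760)*(-1047) = 985*(-1047) = -1031295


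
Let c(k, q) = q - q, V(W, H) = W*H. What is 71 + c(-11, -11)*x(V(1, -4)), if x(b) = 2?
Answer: 71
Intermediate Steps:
V(W, H) = H*W
c(k, q) = 0
71 + c(-11, -11)*x(V(1, -4)) = 71 + 0*2 = 71 + 0 = 71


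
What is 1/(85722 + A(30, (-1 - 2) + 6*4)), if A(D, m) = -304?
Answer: 1/85418 ≈ 1.1707e-5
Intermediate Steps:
1/(85722 + A(30, (-1 - 2) + 6*4)) = 1/(85722 - 304) = 1/85418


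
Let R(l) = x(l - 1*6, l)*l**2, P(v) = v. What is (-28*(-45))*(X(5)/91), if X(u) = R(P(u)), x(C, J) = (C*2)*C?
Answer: 9000/13 ≈ 692.31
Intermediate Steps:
x(C, J) = 2*C**2 (x(C, J) = (2*C)*C = 2*C**2)
R(l) = 2*l**2*(-6 + l)**2 (R(l) = (2*(l - 1*6)**2)*l**2 = (2*(l - 6)**2)*l**2 = (2*(-6 + l)**2)*l**2 = 2*l**2*(-6 + l)**2)
X(u) = 2*u**2*(-6 + u)**2
(-28*(-45))*(X(5)/91) = (-28*(-45))*((2*5**2*(-6 + 5)**2)/91) = 1260*((2*25*(-1)**2)*(1/91)) = 1260*((2*25*1)*(1/91)) = 1260*(50*(1/91)) = 1260*(50/91) = 9000/13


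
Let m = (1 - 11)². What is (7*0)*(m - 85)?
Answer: 0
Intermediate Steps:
m = 100 (m = (-10)² = 100)
(7*0)*(m - 85) = (7*0)*(100 - 85) = 0*15 = 0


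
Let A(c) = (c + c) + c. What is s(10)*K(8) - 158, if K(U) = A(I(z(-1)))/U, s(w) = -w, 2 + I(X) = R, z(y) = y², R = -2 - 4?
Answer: -128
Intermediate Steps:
R = -6
I(X) = -8 (I(X) = -2 - 6 = -8)
A(c) = 3*c (A(c) = 2*c + c = 3*c)
K(U) = -24/U (K(U) = (3*(-8))/U = -24/U)
s(10)*K(8) - 158 = (-1*10)*(-24/8) - 158 = -(-240)/8 - 158 = -10*(-3) - 158 = 30 - 158 = -128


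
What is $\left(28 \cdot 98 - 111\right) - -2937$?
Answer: $5570$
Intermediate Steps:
$\left(28 \cdot 98 - 111\right) - -2937 = \left(2744 - 111\right) + 2937 = 2633 + 2937 = 5570$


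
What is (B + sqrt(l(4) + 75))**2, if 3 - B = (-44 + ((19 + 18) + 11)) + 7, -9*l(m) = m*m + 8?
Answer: (24 - sqrt(651))**2/9 ≈ 0.25492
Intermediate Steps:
l(m) = -8/9 - m**2/9 (l(m) = -(m*m + 8)/9 = -(m**2 + 8)/9 = -(8 + m**2)/9 = -8/9 - m**2/9)
B = -8 (B = 3 - ((-44 + ((19 + 18) + 11)) + 7) = 3 - ((-44 + (37 + 11)) + 7) = 3 - ((-44 + 48) + 7) = 3 - (4 + 7) = 3 - 1*11 = 3 - 11 = -8)
(B + sqrt(l(4) + 75))**2 = (-8 + sqrt((-8/9 - 1/9*4**2) + 75))**2 = (-8 + sqrt((-8/9 - 1/9*16) + 75))**2 = (-8 + sqrt((-8/9 - 16/9) + 75))**2 = (-8 + sqrt(-8/3 + 75))**2 = (-8 + sqrt(217/3))**2 = (-8 + sqrt(651)/3)**2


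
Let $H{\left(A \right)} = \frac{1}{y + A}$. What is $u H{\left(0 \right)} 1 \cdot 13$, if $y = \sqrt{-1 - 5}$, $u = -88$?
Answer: $\frac{572 i \sqrt{6}}{3} \approx 467.04 i$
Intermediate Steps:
$y = i \sqrt{6}$ ($y = \sqrt{-6} = i \sqrt{6} \approx 2.4495 i$)
$H{\left(A \right)} = \frac{1}{A + i \sqrt{6}}$ ($H{\left(A \right)} = \frac{1}{i \sqrt{6} + A} = \frac{1}{A + i \sqrt{6}}$)
$u H{\left(0 \right)} 1 \cdot 13 = - 88 \frac{1}{0 + i \sqrt{6}} \cdot 1 \cdot 13 = - 88 \frac{1}{i \sqrt{6}} \cdot 1 \cdot 13 = - 88 - \frac{i \sqrt{6}}{6} \cdot 1 \cdot 13 = - 88 \left(- \frac{i \sqrt{6}}{6}\right) 13 = \frac{44 i \sqrt{6}}{3} \cdot 13 = \frac{572 i \sqrt{6}}{3}$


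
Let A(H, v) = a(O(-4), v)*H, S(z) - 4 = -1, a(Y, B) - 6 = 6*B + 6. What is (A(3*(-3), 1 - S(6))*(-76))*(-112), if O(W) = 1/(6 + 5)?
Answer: 0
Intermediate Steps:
O(W) = 1/11
a(Y, B) = 12 + 6*B (a(Y, B) = 6 + (6*B + 6) = 6 + (6 + 6*B) = 12 + 6*B)
S(z) = 3 (S(z) = 4 - 1 = 3)
A(H, v) = H*(12 + 6*v) (A(H, v) = (12 + 6*v)*H = H*(12 + 6*v))
(A(3*(-3), 1 - S(6))*(-76))*(-112) = ((6*(3*(-3))*(2 + (1 - 1*3)))*(-76))*(-112) = ((6*(-9)*(2 + (1 - 3)))*(-76))*(-112) = ((6*(-9)*(2 - 2))*(-76))*(-112) = ((6*(-9)*0)*(-76))*(-112) = (0*(-76))*(-112) = 0*(-112) = 0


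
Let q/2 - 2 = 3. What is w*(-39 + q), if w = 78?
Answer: -2262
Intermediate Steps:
q = 10 (q = 4 + 2*3 = 4 + 6 = 10)
w*(-39 + q) = 78*(-39 + 10) = 78*(-29) = -2262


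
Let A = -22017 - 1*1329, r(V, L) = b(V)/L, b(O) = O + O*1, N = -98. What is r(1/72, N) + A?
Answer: -82364689/3528 ≈ -23346.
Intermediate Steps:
b(O) = 2*O (b(O) = O + O = 2*O)
r(V, L) = 2*V/L (r(V, L) = (2*V)/L = 2*V/L)
A = -23346 (A = -22017 - 1329 = -23346)
r(1/72, N) + A = 2/(72*(-98)) - 23346 = 2*(1/72)*(-1/98) - 23346 = -1/3528 - 23346 = -82364689/3528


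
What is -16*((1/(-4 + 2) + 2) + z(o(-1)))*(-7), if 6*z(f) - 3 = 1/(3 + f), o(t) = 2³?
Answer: 7448/33 ≈ 225.70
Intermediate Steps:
o(t) = 8
z(f) = ½ + 1/(6*(3 + f))
-16*((1/(-4 + 2) + 2) + z(o(-1)))*(-7) = -16*((1/(-4 + 2) + 2) + (10 + 3*8)/(6*(3 + 8)))*(-7) = -16*((1/(-2) + 2) + (⅙)*(10 + 24)/11)*(-7) = -16*((-½ + 2) + (⅙)*(1/11)*34)*(-7) = -16*(3/2 + 17/33)*(-7) = -16*133/66*(-7) = -1064/33*(-7) = 7448/33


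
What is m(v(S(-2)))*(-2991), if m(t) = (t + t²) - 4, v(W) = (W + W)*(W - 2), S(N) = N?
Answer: -801588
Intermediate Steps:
v(W) = 2*W*(-2 + W) (v(W) = (2*W)*(-2 + W) = 2*W*(-2 + W))
m(t) = -4 + t + t²
m(v(S(-2)))*(-2991) = (-4 + 2*(-2)*(-2 - 2) + (2*(-2)*(-2 - 2))²)*(-2991) = (-4 + 2*(-2)*(-4) + (2*(-2)*(-4))²)*(-2991) = (-4 + 16 + 16²)*(-2991) = (-4 + 16 + 256)*(-2991) = 268*(-2991) = -801588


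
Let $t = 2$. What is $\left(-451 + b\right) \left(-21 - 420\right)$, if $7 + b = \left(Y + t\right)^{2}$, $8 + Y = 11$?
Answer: $190953$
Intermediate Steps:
$Y = 3$ ($Y = -8 + 11 = 3$)
$b = 18$ ($b = -7 + \left(3 + 2\right)^{2} = -7 + 5^{2} = -7 + 25 = 18$)
$\left(-451 + b\right) \left(-21 - 420\right) = \left(-451 + 18\right) \left(-21 - 420\right) = \left(-433\right) \left(-441\right) = 190953$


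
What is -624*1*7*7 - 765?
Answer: -31341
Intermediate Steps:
-624*1*7*7 - 765 = -4368*7 - 765 = -624*49 - 765 = -30576 - 765 = -31341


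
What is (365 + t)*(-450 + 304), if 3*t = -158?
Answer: -136802/3 ≈ -45601.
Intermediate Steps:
t = -158/3 (t = (⅓)*(-158) = -158/3 ≈ -52.667)
(365 + t)*(-450 + 304) = (365 - 158/3)*(-450 + 304) = (937/3)*(-146) = -136802/3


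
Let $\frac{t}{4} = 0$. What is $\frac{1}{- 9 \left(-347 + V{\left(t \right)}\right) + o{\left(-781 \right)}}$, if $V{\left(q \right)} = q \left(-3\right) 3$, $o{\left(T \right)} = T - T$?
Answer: $\frac{1}{3123} \approx 0.0003202$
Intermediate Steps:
$o{\left(T \right)} = 0$
$t = 0$ ($t = 4 \cdot 0 = 0$)
$V{\left(q \right)} = - 9 q$ ($V{\left(q \right)} = - 3 q 3 = - 9 q$)
$\frac{1}{- 9 \left(-347 + V{\left(t \right)}\right) + o{\left(-781 \right)}} = \frac{1}{- 9 \left(-347 - 0\right) + 0} = \frac{1}{- 9 \left(-347 + 0\right) + 0} = \frac{1}{\left(-9\right) \left(-347\right) + 0} = \frac{1}{3123 + 0} = \frac{1}{3123}$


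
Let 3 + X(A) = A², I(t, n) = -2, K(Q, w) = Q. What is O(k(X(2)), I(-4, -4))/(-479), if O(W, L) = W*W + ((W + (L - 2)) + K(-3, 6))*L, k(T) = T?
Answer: -13/479 ≈ -0.027140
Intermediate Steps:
X(A) = -3 + A²
O(W, L) = W² + L*(-5 + L + W) (O(W, L) = W*W + ((W + (L - 2)) - 3)*L = W² + ((W + (-2 + L)) - 3)*L = W² + ((-2 + L + W) - 3)*L = W² + (-5 + L + W)*L = W² + L*(-5 + L + W))
O(k(X(2)), I(-4, -4))/(-479) = ((-2)² + (-3 + 2²)² - 5*(-2) - 2*(-3 + 2²))/(-479) = (4 + (-3 + 4)² + 10 - 2*(-3 + 4))*(-1/479) = (4 + 1² + 10 - 2*1)*(-1/479) = (4 + 1 + 10 - 2)*(-1/479) = 13*(-1/479) = -13/479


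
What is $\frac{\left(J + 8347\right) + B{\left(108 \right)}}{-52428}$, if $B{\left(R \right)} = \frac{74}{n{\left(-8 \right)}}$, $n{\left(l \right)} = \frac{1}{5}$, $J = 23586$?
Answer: $- \frac{32303}{52428} \approx -0.61614$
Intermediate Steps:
$n{\left(l \right)} = \frac{1}{5}$
$B{\left(R \right)} = 370$ ($B{\left(R \right)} = 74 \frac{1}{\frac{1}{5}} = 74 \cdot 5 = 370$)
$\frac{\left(J + 8347\right) + B{\left(108 \right)}}{-52428} = \frac{\left(23586 + 8347\right) + 370}{-52428} = \left(31933 + 370\right) \left(- \frac{1}{52428}\right) = 32303 \left(- \frac{1}{52428}\right) = - \frac{32303}{52428}$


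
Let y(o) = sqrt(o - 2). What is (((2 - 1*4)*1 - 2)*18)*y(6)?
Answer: -144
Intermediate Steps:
y(o) = sqrt(-2 + o)
(((2 - 1*4)*1 - 2)*18)*y(6) = (((2 - 1*4)*1 - 2)*18)*sqrt(-2 + 6) = (((2 - 4)*1 - 2)*18)*sqrt(4) = ((-2*1 - 2)*18)*2 = ((-2 - 2)*18)*2 = -4*18*2 = -72*2 = -144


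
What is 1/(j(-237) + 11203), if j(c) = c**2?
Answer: 1/67372 ≈ 1.4843e-5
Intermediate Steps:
1/(j(-237) + 11203) = 1/((-237)**2 + 11203) = 1/(56169 + 11203) = 1/67372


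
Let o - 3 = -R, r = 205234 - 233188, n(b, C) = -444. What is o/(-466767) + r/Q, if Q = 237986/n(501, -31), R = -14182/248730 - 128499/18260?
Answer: 187943712996502987339/3603731792664728340 ≈ 52.153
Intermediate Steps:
R = -3222051959/454180980 (R = -14182*1/248730 - 128499*1/18260 = -7091/124365 - 128499/18260 = -3222051959/454180980 ≈ -7.0942)
r = -27954
o = 4584594899/454180980 (o = 3 - 1*(-3222051959/454180980) = 3 + 3222051959/454180980 = 4584594899/454180980 ≈ 10.094)
Q = -118993/222 (Q = 237986/(-444) = 237986*(-1/444) = -118993/222 ≈ -536.00)
o/(-466767) + r/Q = (4584594899/454180980)/(-466767) - 27954/(-118993/222) = (4584594899/454180980)*(-1/466767) - 27954*(-222/118993) = -4584594899/211996693491660 + 6205788/118993 = 187943712996502987339/3603731792664728340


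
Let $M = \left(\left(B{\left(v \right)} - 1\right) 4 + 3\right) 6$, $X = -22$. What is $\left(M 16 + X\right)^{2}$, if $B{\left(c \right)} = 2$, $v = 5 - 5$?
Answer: $422500$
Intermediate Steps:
$v = 0$ ($v = 5 - 5 = 0$)
$M = 42$ ($M = \left(\left(2 - 1\right) 4 + 3\right) 6 = \left(1 \cdot 4 + 3\right) 6 = \left(4 + 3\right) 6 = 7 \cdot 6 = 42$)
$\left(M 16 + X\right)^{2} = \left(42 \cdot 16 - 22\right)^{2} = \left(672 - 22\right)^{2} = 650^{2} = 422500$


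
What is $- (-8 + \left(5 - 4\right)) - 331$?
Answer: $-324$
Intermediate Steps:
$- (-8 + \left(5 - 4\right)) - 331 = - (-8 + 1) - 331 = \left(-1\right) \left(-7\right) - 331 = 7 - 331 = -324$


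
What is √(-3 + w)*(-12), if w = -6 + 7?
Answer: -12*I*√2 ≈ -16.971*I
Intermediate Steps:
w = 1
√(-3 + w)*(-12) = √(-3 + 1)*(-12) = √(-2)*(-12) = (I*√2)*(-12) = -12*I*√2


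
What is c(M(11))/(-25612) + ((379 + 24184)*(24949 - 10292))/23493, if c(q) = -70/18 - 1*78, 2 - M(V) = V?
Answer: 27662494116323/1805108148 ≈ 15325.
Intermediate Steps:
M(V) = 2 - V
c(q) = -737/9 (c(q) = -70*1/18 - 78 = -35/9 - 78 = -737/9)
c(M(11))/(-25612) + ((379 + 24184)*(24949 - 10292))/23493 = -737/9/(-25612) + ((379 + 24184)*(24949 - 10292))/23493 = -737/9*(-1/25612) + (24563*14657)*(1/23493) = 737/230508 + 360019891*(1/23493) = 737/230508 + 360019891/23493 = 27662494116323/1805108148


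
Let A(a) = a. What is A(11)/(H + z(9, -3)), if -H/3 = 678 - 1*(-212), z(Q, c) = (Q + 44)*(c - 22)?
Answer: -11/3995 ≈ -0.0027534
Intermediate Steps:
z(Q, c) = (-22 + c)*(44 + Q) (z(Q, c) = (44 + Q)*(-22 + c) = (-22 + c)*(44 + Q))
H = -2670 (H = -3*(678 - 1*(-212)) = -3*(678 + 212) = -3*890 = -2670)
A(11)/(H + z(9, -3)) = 11/(-2670 + (-968 - 22*9 + 44*(-3) + 9*(-3))) = 11/(-2670 + (-968 - 198 - 132 - 27)) = 11/(-2670 - 1325) = 11/(-3995) = -1/3995*11 = -11/3995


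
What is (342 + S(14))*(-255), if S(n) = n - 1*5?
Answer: -89505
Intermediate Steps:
S(n) = -5 + n (S(n) = n - 5 = -5 + n)
(342 + S(14))*(-255) = (342 + (-5 + 14))*(-255) = (342 + 9)*(-255) = 351*(-255) = -89505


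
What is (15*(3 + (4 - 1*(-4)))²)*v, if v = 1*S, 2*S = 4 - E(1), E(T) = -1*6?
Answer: 9075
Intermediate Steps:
E(T) = -6
S = 5 (S = (4 - 1*(-6))/2 = (4 + 6)/2 = (½)*10 = 5)
v = 5 (v = 1*5 = 5)
(15*(3 + (4 - 1*(-4)))²)*v = (15*(3 + (4 - 1*(-4)))²)*5 = (15*(3 + (4 + 4))²)*5 = (15*(3 + 8)²)*5 = (15*11²)*5 = (15*121)*5 = 1815*5 = 9075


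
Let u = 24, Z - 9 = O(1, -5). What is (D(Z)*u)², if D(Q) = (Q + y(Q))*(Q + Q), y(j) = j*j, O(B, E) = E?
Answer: 14745600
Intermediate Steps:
Z = 4 (Z = 9 - 5 = 4)
y(j) = j²
D(Q) = 2*Q*(Q + Q²) (D(Q) = (Q + Q²)*(Q + Q) = (Q + Q²)*(2*Q) = 2*Q*(Q + Q²))
(D(Z)*u)² = ((2*4²*(1 + 4))*24)² = ((2*16*5)*24)² = (160*24)² = 3840² = 14745600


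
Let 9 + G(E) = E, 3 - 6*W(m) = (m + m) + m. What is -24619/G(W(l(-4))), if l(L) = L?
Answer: 49238/13 ≈ 3787.5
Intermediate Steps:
W(m) = 1/2 - m/2 (W(m) = 1/2 - ((m + m) + m)/6 = 1/2 - (2*m + m)/6 = 1/2 - m/2)
G(E) = -9 + E
-24619/G(W(l(-4))) = -24619/(-9 + (1/2 - 1/2*(-4))) = -24619/(-9 + (1/2 + 2)) = -24619/(-9 + 5/2) = -24619/(-13/2) = -24619*(-2/13) = 49238/13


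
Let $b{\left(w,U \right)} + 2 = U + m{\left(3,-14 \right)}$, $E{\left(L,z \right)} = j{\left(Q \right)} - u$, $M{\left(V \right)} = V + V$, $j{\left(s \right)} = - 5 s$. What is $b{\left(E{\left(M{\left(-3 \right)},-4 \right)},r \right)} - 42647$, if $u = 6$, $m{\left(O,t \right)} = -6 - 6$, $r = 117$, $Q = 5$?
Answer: $-42544$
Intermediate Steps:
$m{\left(O,t \right)} = -12$
$M{\left(V \right)} = 2 V$
$E{\left(L,z \right)} = -31$ ($E{\left(L,z \right)} = \left(-5\right) 5 - 6 = -25 - 6 = -31$)
$b{\left(w,U \right)} = -14 + U$ ($b{\left(w,U \right)} = -2 + \left(U - 12\right) = -2 + \left(-12 + U\right) = -14 + U$)
$b{\left(E{\left(M{\left(-3 \right)},-4 \right)},r \right)} - 42647 = \left(-14 + 117\right) - 42647 = 103 - 42647 = -42544$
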